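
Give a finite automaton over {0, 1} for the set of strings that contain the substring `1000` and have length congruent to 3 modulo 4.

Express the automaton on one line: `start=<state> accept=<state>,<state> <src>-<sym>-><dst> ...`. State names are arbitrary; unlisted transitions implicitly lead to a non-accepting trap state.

Build one automaton per condition and run them in lockstep. The first has 5 states tracking whether and how much of `1000` has been seen; the second has 4 states tracking the input length modulo 4. A product state is a pair (one from each), accepting exactly when both do.
A 20-state machine:
       0  1 
>  A   B  C 
   B   D  E 
   C   F  E 
   D   G  H 
   E   I  H 
   F   J  H 
   G   A  K 
   H   L  K 
   I   M  K 
   J   N  K 
   K   O  C 
   L   P  C 
   M   Q  C 
   N   Q  Q 
   O   R  E 
   P   S  E 
   Q   S  S 
   R   T  H 
   S   T  T 
 * T   N  N 
(> = start, * = accepting)

start=A accept=T A-0->B A-1->C B-0->D B-1->E C-0->F C-1->E D-0->G D-1->H E-0->I E-1->H F-0->J F-1->H G-0->A G-1->K H-0->L H-1->K I-0->M I-1->K J-0->N J-1->K K-0->O K-1->C L-0->P L-1->C M-0->Q M-1->C N-0->Q N-1->Q O-0->R O-1->E P-0->S P-1->E Q-0->S Q-1->S R-0->T R-1->H S-0->T S-1->T T-0->N T-1->N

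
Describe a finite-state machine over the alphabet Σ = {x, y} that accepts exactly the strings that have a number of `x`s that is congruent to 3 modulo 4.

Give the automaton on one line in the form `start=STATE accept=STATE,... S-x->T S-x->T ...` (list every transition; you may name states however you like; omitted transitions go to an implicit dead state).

start=A accept=D A-x->B A-y->A B-x->C B-y->B C-x->D C-y->C D-x->A D-y->D

The only thing that matters is how many `x`s have appeared, reduced mod 4. Use one state per residue: A for 0, …, D for 3. Reading `x` moves to the next residue; anything else stays put. D is accepting.
A 4-state machine:
       x  y 
>  A   B  A 
   B   C  B 
   C   D  C 
 * D   A  D 
(> = start, * = accepting)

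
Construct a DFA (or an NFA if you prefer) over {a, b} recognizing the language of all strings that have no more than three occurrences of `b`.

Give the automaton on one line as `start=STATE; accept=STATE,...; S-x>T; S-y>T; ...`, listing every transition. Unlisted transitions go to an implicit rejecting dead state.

Only the number of `b`s matters, and only up to 4. Make a chain S0 → S1 → S2 → S3 → S4 advanced by each `b` (with S4 absorbing); every other symbol self-loops. The accepting set is {S0, S1, S2, S3}.
With 5 states:
        a   b  
>* S0   S0  S1 
 * S1   S1  S2 
 * S2   S2  S3 
 * S3   S3  S4 
   S4   S4  S4 
(> = start, * = accepting)

start=S0; accept=S0,S1,S2,S3; S0-a>S0; S0-b>S1; S1-a>S1; S1-b>S2; S2-a>S2; S2-b>S3; S3-a>S3; S3-b>S4; S4-a>S4; S4-b>S4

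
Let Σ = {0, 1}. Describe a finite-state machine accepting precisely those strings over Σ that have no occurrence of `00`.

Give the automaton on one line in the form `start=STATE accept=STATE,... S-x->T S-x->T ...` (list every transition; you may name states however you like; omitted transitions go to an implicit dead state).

start=q0 accept=q0,q1 q0-0->q1 q0-1->q0 q1-0->q2 q1-1->q0 q2-0->q2 q2-1->q2

Track partial matches of the forbidden pattern `00`. State q2 is a dead state reached once `00` has occurred; every other state accepts. q0 means no part of `00` is currently matched.
3 states suffice.
        0   1  
>* q0   q1  q0 
 * q1   q2  q0 
   q2   q2  q2 
(> = start, * = accepting)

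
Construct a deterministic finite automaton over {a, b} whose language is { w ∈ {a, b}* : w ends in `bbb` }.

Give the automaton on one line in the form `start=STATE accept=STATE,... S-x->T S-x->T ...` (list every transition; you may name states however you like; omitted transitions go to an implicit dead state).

Remember how much of `bbb` the current input suffix matches. State s0 means no match yet; s1 means the last symbol is `b`; s2 means the last 2 symbols are `bb`; s3 means the last 3 symbols are `bbb`. Only s3 accepts. On a mismatch, fall back to the longest proper suffix that is still a prefix of `bbb`.
With 4 states:
        a   b  
>  s0   s0  s1 
   s1   s0  s2 
   s2   s0  s3 
 * s3   s0  s3 
(> = start, * = accepting)

start=s0 accept=s3 s0-a->s0 s0-b->s1 s1-a->s0 s1-b->s2 s2-a->s0 s2-b->s3 s3-a->s0 s3-b->s3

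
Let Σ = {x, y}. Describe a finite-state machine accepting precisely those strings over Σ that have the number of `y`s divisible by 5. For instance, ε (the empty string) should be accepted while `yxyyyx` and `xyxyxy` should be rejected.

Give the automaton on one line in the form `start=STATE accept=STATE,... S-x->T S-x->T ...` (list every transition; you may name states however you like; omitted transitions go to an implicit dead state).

Keep the running count of `y`s modulo 5: each `y` advances along the cycle q0 → q1 → q2 → q3 → q4 → q0 while other symbols loop. Accept at q0.
A 5-state machine:
        x   y  
>* q0   q0  q1 
   q1   q1  q2 
   q2   q2  q3 
   q3   q3  q4 
   q4   q4  q0 
(> = start, * = accepting)

start=q0 accept=q0 q0-x->q0 q0-y->q1 q1-x->q1 q1-y->q2 q2-x->q2 q2-y->q3 q3-x->q3 q3-y->q4 q4-x->q4 q4-y->q0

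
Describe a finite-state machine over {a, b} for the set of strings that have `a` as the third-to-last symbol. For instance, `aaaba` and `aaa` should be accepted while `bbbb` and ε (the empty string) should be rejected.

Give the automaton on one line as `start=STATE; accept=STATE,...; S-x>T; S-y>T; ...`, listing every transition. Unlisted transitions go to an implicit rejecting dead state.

Because acceptance depends on a position counted from the end, the machine has to buffer the most recent 3 symbols. Make each state the string of the last up-to-3 symbols read; on input `x` shift the window left and append `x`. Accept when the buffered window has length 3 and begins with `a`.
15 states suffice.
          a    b  
>  q0     q1   q2 
   q1     q3   q4 
   q2     q5   q6 
   q3     q7   q8 
   q4     q9  q10 
   q5    q11  q12 
   q6    q13  q14 
 * q7     q7   q8 
 * q8     q9  q10 
 * q9    q11  q12 
 * q10   q13  q14 
   q11    q7   q8 
   q12    q9  q10 
   q13   q11  q12 
   q14   q13  q14 
(> = start, * = accepting)

start=q0; accept=q7,q8,q9,q10; q0-a>q1; q0-b>q2; q1-a>q3; q1-b>q4; q2-a>q5; q2-b>q6; q3-a>q7; q3-b>q8; q4-a>q9; q4-b>q10; q5-a>q11; q5-b>q12; q6-a>q13; q6-b>q14; q7-a>q7; q7-b>q8; q8-a>q9; q8-b>q10; q9-a>q11; q9-b>q12; q10-a>q13; q10-b>q14; q11-a>q7; q11-b>q8; q12-a>q9; q12-b>q10; q13-a>q11; q13-b>q12; q14-a>q13; q14-b>q14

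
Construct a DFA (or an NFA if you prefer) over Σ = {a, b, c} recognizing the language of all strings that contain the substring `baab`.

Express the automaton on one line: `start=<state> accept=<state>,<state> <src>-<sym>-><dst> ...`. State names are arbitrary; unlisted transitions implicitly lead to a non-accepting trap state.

States S0..S3 record the length of the longest prefix of `baab` that matches the current input suffix. Reaching S4 means `baab` has been seen, and we stay there forever. Accept from S4.
        a   b   c  
>  S0   S0  S1  S0 
   S1   S2  S1  S0 
   S2   S3  S1  S0 
   S3   S0  S4  S0 
 * S4   S4  S4  S4 
(> = start, * = accepting)

start=S0 accept=S4 S0-a->S0 S0-b->S1 S0-c->S0 S1-a->S2 S1-b->S1 S1-c->S0 S2-a->S3 S2-b->S1 S2-c->S0 S3-a->S0 S3-b->S4 S3-c->S0 S4-a->S4 S4-b->S4 S4-c->S4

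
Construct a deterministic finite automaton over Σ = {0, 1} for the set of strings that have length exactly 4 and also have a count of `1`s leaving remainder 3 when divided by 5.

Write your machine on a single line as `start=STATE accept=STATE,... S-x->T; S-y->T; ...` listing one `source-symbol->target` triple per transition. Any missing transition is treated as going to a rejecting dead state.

Run two small machines in parallel and take their product. One (6 states) tracks the input length, saturating at 5; the other (5 states) tracks the count of `1`s modulo 5. Each combined state is a pair, one component from each; accept when both components accept. Minimizing collapses redundant product states.
9 states suffice.
        0   1  
>  q0   q1  q2 
   q1   q3  q4 
   q2   q4  q5 
   q3   q3  q3 
   q4   q3  q6 
   q5   q6  q7 
   q6   q3  q8 
   q7   q8  q3 
 * q8   q3  q3 
(> = start, * = accepting)

start=q0; accept=q8; q0-0->q1; q0-1->q2; q1-0->q3; q1-1->q4; q2-0->q4; q2-1->q5; q3-0->q3; q3-1->q3; q4-0->q3; q4-1->q6; q5-0->q6; q5-1->q7; q6-0->q3; q6-1->q8; q7-0->q8; q7-1->q3; q8-0->q3; q8-1->q3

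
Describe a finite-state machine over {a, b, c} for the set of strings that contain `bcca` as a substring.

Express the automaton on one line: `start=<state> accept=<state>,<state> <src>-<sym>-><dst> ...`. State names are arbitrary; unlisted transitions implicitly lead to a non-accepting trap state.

start=S0 accept=S4 S0-a->S0 S0-b->S1 S0-c->S0 S1-a->S0 S1-b->S1 S1-c->S2 S2-a->S0 S2-b->S1 S2-c->S3 S3-a->S4 S3-b->S1 S3-c->S0 S4-a->S4 S4-b->S4 S4-c->S4

Track how much of `bcca` has been matched so far: state S0 is no progress, S4 is the absorbing accept state reached once `bcca` has occurred. Intermediate states record partial matches; on a mismatch, fall back to the longest reusable overlap.
        a   b   c  
>  S0   S0  S1  S0 
   S1   S0  S1  S2 
   S2   S0  S1  S3 
   S3   S4  S1  S0 
 * S4   S4  S4  S4 
(> = start, * = accepting)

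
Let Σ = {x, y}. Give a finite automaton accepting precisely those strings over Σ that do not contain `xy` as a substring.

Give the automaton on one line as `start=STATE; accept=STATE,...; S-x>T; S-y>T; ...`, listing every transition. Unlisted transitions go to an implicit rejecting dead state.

start=S0; accept=S0,S1; S0-x>S1; S0-y>S0; S1-x>S1; S1-y>S2; S2-x>S2; S2-y>S2

This is the complement of 'contains `xy`'. Use the same substring-matching states — S0 through S2 holding how much of `xy` has just been matched — but flip the accepting set: everything except the trap S2 accepts.
        x   y  
>* S0   S1  S0 
 * S1   S1  S2 
   S2   S2  S2 
(> = start, * = accepting)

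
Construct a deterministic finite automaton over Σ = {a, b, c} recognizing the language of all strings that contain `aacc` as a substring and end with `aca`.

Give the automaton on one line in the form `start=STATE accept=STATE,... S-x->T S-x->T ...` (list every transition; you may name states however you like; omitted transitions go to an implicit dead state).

Handle the two conditions separately and then intersect. One (5 states) tracks whether and how much of `aacc` has been seen; the other (4 states) tracks how much of the suffix `aca` has currently been matched. Each combined state is a pair, one component from each; accept when both components accept.
        a   b   c  
>  q0   q1  q0  q0 
   q1   q2  q0  q3 
   q2   q2  q0  q4 
   q3   q5  q0  q0 
   q4   q5  q0  q6 
   q5   q2  q0  q3 
   q6   q7  q6  q6 
   q7   q7  q6  q8 
   q8   q9  q6  q6 
 * q9   q7  q6  q8 
(> = start, * = accepting)

start=q0 accept=q9 q0-a->q1 q0-b->q0 q0-c->q0 q1-a->q2 q1-b->q0 q1-c->q3 q2-a->q2 q2-b->q0 q2-c->q4 q3-a->q5 q3-b->q0 q3-c->q0 q4-a->q5 q4-b->q0 q4-c->q6 q5-a->q2 q5-b->q0 q5-c->q3 q6-a->q7 q6-b->q6 q6-c->q6 q7-a->q7 q7-b->q6 q7-c->q8 q8-a->q9 q8-b->q6 q8-c->q6 q9-a->q7 q9-b->q6 q9-c->q8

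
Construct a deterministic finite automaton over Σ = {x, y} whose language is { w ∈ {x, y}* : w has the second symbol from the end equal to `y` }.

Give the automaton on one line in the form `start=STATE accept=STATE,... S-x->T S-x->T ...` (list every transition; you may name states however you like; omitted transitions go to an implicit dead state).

start=S0 accept=S5,S6 S0-x->S1 S0-y->S2 S1-x->S3 S1-y->S4 S2-x->S5 S2-y->S6 S3-x->S3 S3-y->S4 S4-x->S5 S4-y->S6 S5-x->S3 S5-y->S4 S6-x->S5 S6-y->S6

Because acceptance depends on a position counted from the end, the machine has to buffer the most recent 2 symbols. Make each state the string of the last up-to-2 symbols read; on input `x` shift the window left and append `x`. Accept when the buffered window has length 2 and begins with `y`.
A 7-state machine:
        x   y  
>  S0   S1  S2 
   S1   S3  S4 
   S2   S5  S6 
   S3   S3  S4 
   S4   S5  S6 
 * S5   S3  S4 
 * S6   S5  S6 
(> = start, * = accepting)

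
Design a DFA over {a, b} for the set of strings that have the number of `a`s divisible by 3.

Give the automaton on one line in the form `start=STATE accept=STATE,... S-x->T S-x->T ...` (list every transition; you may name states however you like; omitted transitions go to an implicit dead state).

Keep the running count of `a`s modulo 3: each `a` advances along the cycle q0 → q1 → q2 → q0 while other symbols loop. Accept at q0.
With 3 states:
        a   b  
>* q0   q1  q0 
   q1   q2  q1 
   q2   q0  q2 
(> = start, * = accepting)

start=q0 accept=q0 q0-a->q1 q0-b->q0 q1-a->q2 q1-b->q1 q2-a->q0 q2-b->q2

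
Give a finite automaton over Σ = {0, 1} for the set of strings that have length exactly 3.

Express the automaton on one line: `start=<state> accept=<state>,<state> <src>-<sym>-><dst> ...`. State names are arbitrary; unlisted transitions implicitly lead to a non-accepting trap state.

We only need to distinguish lengths 0, 1, …, 3, and '>3'. Chain q0 → q1 → q2 → q3 → q4 on every symbol, with q4 looping. Accepting states: {q3}.
With 5 states:
        0   1  
>  q0   q1  q1 
   q1   q2  q2 
   q2   q3  q3 
 * q3   q4  q4 
   q4   q4  q4 
(> = start, * = accepting)

start=q0 accept=q3 q0-0->q1 q0-1->q1 q1-0->q2 q1-1->q2 q2-0->q3 q2-1->q3 q3-0->q4 q3-1->q4 q4-0->q4 q4-1->q4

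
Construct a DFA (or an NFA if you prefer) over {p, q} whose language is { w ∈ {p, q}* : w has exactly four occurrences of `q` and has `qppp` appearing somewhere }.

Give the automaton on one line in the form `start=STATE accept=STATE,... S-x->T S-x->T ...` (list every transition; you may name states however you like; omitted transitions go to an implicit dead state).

Handle the two conditions separately and then intersect. One (6 states) tracks the count of `q`s, saturating at 5; the other (5 states) tracks whether and how much of `qppp` has been seen. Each combined state is a pair, one component from each; accept when both components accept.
       p  q 
>  A   A  B 
   B   C  D 
   C   E  D 
   D   F  G 
   E   H  D 
   F   I  G 
   G   J  K 
   H   H  L 
   I   L  G 
   J   M  K 
   K   N  O 
   L   L  P 
   M   P  K 
   N   Q  O 
   O   R  O 
   P   P  S 
   Q   S  O 
   R   T  O 
 * S   S  U 
   T   U  O 
   U   U  U 
(> = start, * = accepting)

start=A accept=S A-p->A A-q->B B-p->C B-q->D C-p->E C-q->D D-p->F D-q->G E-p->H E-q->D F-p->I F-q->G G-p->J G-q->K H-p->H H-q->L I-p->L I-q->G J-p->M J-q->K K-p->N K-q->O L-p->L L-q->P M-p->P M-q->K N-p->Q N-q->O O-p->R O-q->O P-p->P P-q->S Q-p->S Q-q->O R-p->T R-q->O S-p->S S-q->U T-p->U T-q->O U-p->U U-q->U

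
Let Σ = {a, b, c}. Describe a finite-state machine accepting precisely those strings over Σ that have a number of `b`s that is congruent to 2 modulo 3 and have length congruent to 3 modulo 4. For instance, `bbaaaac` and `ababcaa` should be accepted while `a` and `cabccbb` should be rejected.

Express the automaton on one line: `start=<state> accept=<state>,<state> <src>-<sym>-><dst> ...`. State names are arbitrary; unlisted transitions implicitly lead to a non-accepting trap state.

start=s0 accept=s8 s0-a->s1 s0-b->s2 s0-c->s1 s1-a->s3 s1-b->s4 s1-c->s3 s2-a->s4 s2-b->s5 s2-c->s4 s3-a->s6 s3-b->s7 s3-c->s6 s4-a->s7 s4-b->s8 s4-c->s7 s5-a->s8 s5-b->s6 s5-c->s8 s6-a->s0 s6-b->s9 s6-c->s0 s7-a->s9 s7-b->s10 s7-c->s9 s8-a->s10 s8-b->s0 s8-c->s10 s9-a->s2 s9-b->s11 s9-c->s2 s10-a->s11 s10-b->s1 s10-c->s11 s11-a->s5 s11-b->s3 s11-c->s5

Handle the two conditions separately and then intersect. One (3 states) tracks the count of `b`s modulo 3; the other (4 states) tracks the input length modulo 4. Each combined state is a pair, one component from each; accept when both components accept.
With 12 states:
          a    b    c  
>  s0     s1   s2   s1 
   s1     s3   s4   s3 
   s2     s4   s5   s4 
   s3     s6   s7   s6 
   s4     s7   s8   s7 
   s5     s8   s6   s8 
   s6     s0   s9   s0 
   s7     s9  s10   s9 
 * s8    s10   s0  s10 
   s9     s2  s11   s2 
   s10   s11   s1  s11 
   s11    s5   s3   s5 
(> = start, * = accepting)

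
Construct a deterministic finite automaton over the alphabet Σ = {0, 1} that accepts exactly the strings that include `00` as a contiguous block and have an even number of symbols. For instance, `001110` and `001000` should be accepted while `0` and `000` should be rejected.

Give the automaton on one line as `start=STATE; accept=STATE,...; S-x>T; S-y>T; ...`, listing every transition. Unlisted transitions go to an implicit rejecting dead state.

start=q0; accept=q3; q0-0>q1; q0-1>q2; q1-0>q3; q1-1>q0; q2-0>q4; q2-1>q0; q3-0>q5; q3-1>q5; q4-0>q5; q4-1>q2; q5-0>q3; q5-1>q3

Run two small machines in parallel and take their product. The first has 3 states tracking whether and how much of `00` has been seen; the second has 2 states tracking the input length modulo 2. A product state is a pair (one from each), accepting exactly when both do.
        0   1  
>  q0   q1  q2 
   q1   q3  q0 
   q2   q4  q0 
 * q3   q5  q5 
   q4   q5  q2 
   q5   q3  q3 
(> = start, * = accepting)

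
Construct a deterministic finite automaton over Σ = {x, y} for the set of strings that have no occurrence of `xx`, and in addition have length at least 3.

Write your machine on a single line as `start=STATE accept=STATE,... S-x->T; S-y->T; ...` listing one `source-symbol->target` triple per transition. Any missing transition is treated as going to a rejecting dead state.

start=s0; accept=s6,s7; s0-x->s1; s0-y->s2; s1-x->s3; s1-y->s4; s2-x->s5; s2-y->s4; s3-x->s3; s3-y->s3; s4-x->s6; s4-y->s7; s5-x->s3; s5-y->s7; s6-x->s3; s6-y->s7; s7-x->s6; s7-y->s7

Run two small machines in parallel and take their product. One (3 states) tracks partial matches of the forbidden pattern `xx`; the other (5 states) tracks the input length, saturating at 4. Each combined state is a pair, one component from each; accept when both components accept. Equivalent product states are then merged.
8 states suffice.
        x   y  
>  s0   s1  s2 
   s1   s3  s4 
   s2   s5  s4 
   s3   s3  s3 
   s4   s6  s7 
   s5   s3  s7 
 * s6   s3  s7 
 * s7   s6  s7 
(> = start, * = accepting)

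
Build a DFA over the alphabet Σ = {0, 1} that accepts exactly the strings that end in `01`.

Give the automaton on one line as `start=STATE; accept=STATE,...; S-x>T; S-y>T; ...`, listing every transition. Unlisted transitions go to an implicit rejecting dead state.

Remember how much of `01` the current input suffix matches. State A means no match yet; B means the last symbol is `0`; C means the last 2 symbols are `01`. Only C accepts. On a mismatch, fall back to the longest proper suffix that is still a prefix of `01`.
A 3-state machine:
       0  1 
>  A   B  A 
   B   B  C 
 * C   B  A 
(> = start, * = accepting)

start=A; accept=C; A-0>B; A-1>A; B-0>B; B-1>C; C-0>B; C-1>A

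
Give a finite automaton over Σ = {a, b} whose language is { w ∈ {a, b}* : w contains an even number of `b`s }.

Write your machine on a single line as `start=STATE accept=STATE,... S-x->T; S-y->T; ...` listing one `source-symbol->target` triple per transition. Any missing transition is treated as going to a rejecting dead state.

start=q0; accept=q0; q0-a->q0; q0-b->q1; q1-a->q1; q1-b->q0

Keep the running count of `b`s modulo 2: each `b` advances along the cycle q0 → q1 → q0 while other symbols loop. Accept at q0.
With 2 states:
        a   b  
>* q0   q0  q1 
   q1   q1  q0 
(> = start, * = accepting)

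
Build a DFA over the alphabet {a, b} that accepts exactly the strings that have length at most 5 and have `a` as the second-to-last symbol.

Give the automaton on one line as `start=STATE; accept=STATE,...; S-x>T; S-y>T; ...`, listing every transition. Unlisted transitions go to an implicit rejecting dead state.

Handle the two conditions separately and then intersect. One (7 states) tracks the input length, saturating at 6; the other (7 states) tracks the last 2 symbols read. Each combined state is a pair, one component from each; accept when both components accept.
With 23 states:
          a    b  
>  q0     q1   q2 
   q1     q3   q4 
   q2     q5   q6 
 * q3     q7   q8 
 * q4     q9  q10 
   q5     q7   q8 
   q6     q9  q10 
 * q7    q11  q12 
 * q8    q13  q14 
   q9    q11  q12 
   q10   q13  q14 
 * q11   q15  q16 
 * q12   q17  q18 
   q13   q15  q16 
   q14   q17  q18 
 * q15   q19  q20 
 * q16   q21  q22 
   q17   q19  q20 
   q18   q21  q22 
   q19   q19  q20 
   q20   q21  q22 
   q21   q19  q20 
   q22   q21  q22 
(> = start, * = accepting)

start=q0; accept=q3,q4,q7,q8,q11,q12,q15,q16; q0-a>q1; q0-b>q2; q1-a>q3; q1-b>q4; q2-a>q5; q2-b>q6; q3-a>q7; q3-b>q8; q4-a>q9; q4-b>q10; q5-a>q7; q5-b>q8; q6-a>q9; q6-b>q10; q7-a>q11; q7-b>q12; q8-a>q13; q8-b>q14; q9-a>q11; q9-b>q12; q10-a>q13; q10-b>q14; q11-a>q15; q11-b>q16; q12-a>q17; q12-b>q18; q13-a>q15; q13-b>q16; q14-a>q17; q14-b>q18; q15-a>q19; q15-b>q20; q16-a>q21; q16-b>q22; q17-a>q19; q17-b>q20; q18-a>q21; q18-b>q22; q19-a>q19; q19-b>q20; q20-a>q21; q20-b>q22; q21-a>q19; q21-b>q20; q22-a>q21; q22-b>q22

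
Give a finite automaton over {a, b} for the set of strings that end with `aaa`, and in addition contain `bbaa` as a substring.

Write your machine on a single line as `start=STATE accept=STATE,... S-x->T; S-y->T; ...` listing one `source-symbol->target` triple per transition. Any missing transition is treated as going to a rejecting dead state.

start=q0; accept=q8; q0-a->q1; q0-b->q2; q1-a->q3; q1-b->q2; q2-a->q1; q2-b->q4; q3-a->q5; q3-b->q2; q4-a->q6; q4-b->q4; q5-a->q5; q5-b->q2; q6-a->q7; q6-b->q2; q7-a->q8; q7-b->q9; q8-a->q8; q8-b->q9; q9-a->q10; q9-b->q9; q10-a->q7; q10-b->q9

Build one automaton per condition and run them in lockstep. The first has 4 states tracking how much of the suffix `aaa` has currently been matched; the second has 5 states tracking whether and how much of `bbaa` has been seen. A product state is a pair (one from each), accepting exactly when both do.
With 11 states:
          a    b  
>  q0     q1   q2 
   q1     q3   q2 
   q2     q1   q4 
   q3     q5   q2 
   q4     q6   q4 
   q5     q5   q2 
   q6     q7   q2 
   q7     q8   q9 
 * q8     q8   q9 
   q9    q10   q9 
   q10    q7   q9 
(> = start, * = accepting)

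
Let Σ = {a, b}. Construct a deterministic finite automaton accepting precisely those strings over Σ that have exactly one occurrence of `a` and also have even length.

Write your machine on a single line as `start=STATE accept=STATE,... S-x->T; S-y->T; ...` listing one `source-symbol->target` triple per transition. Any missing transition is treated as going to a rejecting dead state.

Run two small machines in parallel and take their product. The first has 3 states tracking the count of `a`s, saturating at 2; the second has 2 states tracking the input length modulo 2. A product state is a pair (one from each), accepting exactly when both do.
        a   b  
>  q0   q1  q2 
   q1   q3  q4 
   q2   q4  q0 
   q3   q5  q5 
 * q4   q5  q1 
   q5   q3  q3 
(> = start, * = accepting)

start=q0; accept=q4; q0-a->q1; q0-b->q2; q1-a->q3; q1-b->q4; q2-a->q4; q2-b->q0; q3-a->q5; q3-b->q5; q4-a->q5; q4-b->q1; q5-a->q3; q5-b->q3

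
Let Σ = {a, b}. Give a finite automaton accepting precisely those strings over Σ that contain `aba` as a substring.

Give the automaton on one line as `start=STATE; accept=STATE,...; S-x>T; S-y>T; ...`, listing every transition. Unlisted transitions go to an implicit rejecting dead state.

start=s0; accept=s3; s0-a>s1; s0-b>s0; s1-a>s1; s1-b>s2; s2-a>s3; s2-b>s0; s3-a>s3; s3-b>s3

States s0..s2 record the length of the longest prefix of `aba` that matches the current input suffix. Reaching s3 means `aba` has been seen, and we stay there forever. Accept from s3.
4 states suffice.
        a   b  
>  s0   s1  s0 
   s1   s1  s2 
   s2   s3  s0 
 * s3   s3  s3 
(> = start, * = accepting)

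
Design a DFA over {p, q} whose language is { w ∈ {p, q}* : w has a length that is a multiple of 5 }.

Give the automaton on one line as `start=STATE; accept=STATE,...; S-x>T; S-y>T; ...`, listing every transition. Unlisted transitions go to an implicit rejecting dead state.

start=A; accept=A; A-p>B; A-q>B; B-p>C; B-q>C; C-p>D; C-q>D; D-p>E; D-q>E; E-p>A; E-q>A

Only the length mod 5 matters, so use a 5-cycle: from any state, every input symbol moves to the next state, wrapping E back to A. Mark A accepting.
       p  q 
>* A   B  B 
   B   C  C 
   C   D  D 
   D   E  E 
   E   A  A 
(> = start, * = accepting)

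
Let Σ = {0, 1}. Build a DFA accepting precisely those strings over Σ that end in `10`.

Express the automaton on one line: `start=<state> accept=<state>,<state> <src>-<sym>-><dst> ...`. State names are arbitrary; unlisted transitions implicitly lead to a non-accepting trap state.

start=q0 accept=q2 q0-0->q0 q0-1->q1 q1-0->q2 q1-1->q1 q2-0->q0 q2-1->q1

Let each state record the length of the longest suffix of the input read so far that is also a prefix of `10`. q1 means the last symbol is `1`; q2 means the last 2 symbols are `10`. Accept only at q2, where the string currently ends in `10`.
        0   1  
>  q0   q0  q1 
   q1   q2  q1 
 * q2   q0  q1 
(> = start, * = accepting)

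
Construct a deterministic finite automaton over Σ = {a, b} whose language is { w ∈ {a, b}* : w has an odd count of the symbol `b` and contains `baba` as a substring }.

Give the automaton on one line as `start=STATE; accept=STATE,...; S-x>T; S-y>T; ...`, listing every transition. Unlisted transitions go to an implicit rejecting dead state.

Build one automaton per condition and run them in lockstep. One (2 states) tracks the count of `b`s modulo 2; the other (5 states) tracks whether and how much of `baba` has been seen. Each combined state is a pair, one component from each; accept when both components accept.
10 states suffice.
        a   b  
>  s0   s0  s1 
   s1   s2  s3 
   s2   s4  s5 
   s3   s6  s1 
   s4   s4  s3 
   s5   s7  s1 
   s6   s0  s8 
   s7   s7  s9 
   s8   s9  s3 
 * s9   s9  s7 
(> = start, * = accepting)

start=s0; accept=s9; s0-a>s0; s0-b>s1; s1-a>s2; s1-b>s3; s2-a>s4; s2-b>s5; s3-a>s6; s3-b>s1; s4-a>s4; s4-b>s3; s5-a>s7; s5-b>s1; s6-a>s0; s6-b>s8; s7-a>s7; s7-b>s9; s8-a>s9; s8-b>s3; s9-a>s9; s9-b>s7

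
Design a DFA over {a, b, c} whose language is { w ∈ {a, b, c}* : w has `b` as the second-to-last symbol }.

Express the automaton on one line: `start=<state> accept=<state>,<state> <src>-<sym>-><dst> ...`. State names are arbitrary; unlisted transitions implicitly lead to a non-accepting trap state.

A DFA must remember the last 2 symbols (since which symbol is second-to-last isn't known until the input ends). Use one state per possible window of the last ≤2 symbols; accept from those whose window starts with `b`.
          a    b    c  
>  q0     q1   q2   q3 
   q1     q4   q5   q6 
   q2     q7   q8   q9 
   q3    q10  q11  q12 
   q4     q4   q5   q6 
   q5     q7   q8   q9 
   q6    q10  q11  q12 
 * q7     q4   q5   q6 
 * q8     q7   q8   q9 
 * q9    q10  q11  q12 
   q10    q4   q5   q6 
   q11    q7   q8   q9 
   q12   q10  q11  q12 
(> = start, * = accepting)

start=q0 accept=q7,q8,q9 q0-a->q1 q0-b->q2 q0-c->q3 q1-a->q4 q1-b->q5 q1-c->q6 q2-a->q7 q2-b->q8 q2-c->q9 q3-a->q10 q3-b->q11 q3-c->q12 q4-a->q4 q4-b->q5 q4-c->q6 q5-a->q7 q5-b->q8 q5-c->q9 q6-a->q10 q6-b->q11 q6-c->q12 q7-a->q4 q7-b->q5 q7-c->q6 q8-a->q7 q8-b->q8 q8-c->q9 q9-a->q10 q9-b->q11 q9-c->q12 q10-a->q4 q10-b->q5 q10-c->q6 q11-a->q7 q11-b->q8 q11-c->q9 q12-a->q10 q12-b->q11 q12-c->q12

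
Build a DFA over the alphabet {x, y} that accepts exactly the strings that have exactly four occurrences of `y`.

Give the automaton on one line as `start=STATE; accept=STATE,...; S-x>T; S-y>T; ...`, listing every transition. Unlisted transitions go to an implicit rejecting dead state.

Only the number of `y`s matters, and only up to 5. Make a chain q0 → q1 → q2 → q3 → q4 → q5 advanced by each `y` (with q5 absorbing); every other symbol self-loops. The accepting set is {q4}.
With 6 states:
        x   y  
>  q0   q0  q1 
   q1   q1  q2 
   q2   q2  q3 
   q3   q3  q4 
 * q4   q4  q5 
   q5   q5  q5 
(> = start, * = accepting)

start=q0; accept=q4; q0-x>q0; q0-y>q1; q1-x>q1; q1-y>q2; q2-x>q2; q2-y>q3; q3-x>q3; q3-y>q4; q4-x>q4; q4-y>q5; q5-x>q5; q5-y>q5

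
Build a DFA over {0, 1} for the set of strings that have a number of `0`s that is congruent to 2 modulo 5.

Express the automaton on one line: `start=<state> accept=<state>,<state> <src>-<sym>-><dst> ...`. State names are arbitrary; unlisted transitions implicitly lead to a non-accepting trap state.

The only thing that matters is how many `0`s have appeared, reduced mod 5. Use one state per residue: S0 for 0, …, S4 for 4. Reading `0` moves to the next residue; anything else stays put. S2 is accepting.
A 5-state machine:
        0   1  
>  S0   S1  S0 
   S1   S2  S1 
 * S2   S3  S2 
   S3   S4  S3 
   S4   S0  S4 
(> = start, * = accepting)

start=S0 accept=S2 S0-0->S1 S0-1->S0 S1-0->S2 S1-1->S1 S2-0->S3 S2-1->S2 S3-0->S4 S3-1->S3 S4-0->S0 S4-1->S4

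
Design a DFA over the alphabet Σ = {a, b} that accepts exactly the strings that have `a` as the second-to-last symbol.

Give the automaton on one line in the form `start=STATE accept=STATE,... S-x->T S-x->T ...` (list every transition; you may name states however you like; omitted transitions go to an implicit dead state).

A DFA must remember the last 2 symbols (since which symbol is second-to-last isn't known until the input ends). Use one state per possible window of the last ≤2 symbols; accept from those whose window starts with `a`.
7 states suffice.
        a   b  
>  q0   q1  q2 
   q1   q3  q4 
   q2   q5  q6 
 * q3   q3  q4 
 * q4   q5  q6 
   q5   q3  q4 
   q6   q5  q6 
(> = start, * = accepting)

start=q0 accept=q3,q4 q0-a->q1 q0-b->q2 q1-a->q3 q1-b->q4 q2-a->q5 q2-b->q6 q3-a->q3 q3-b->q4 q4-a->q5 q4-b->q6 q5-a->q3 q5-b->q4 q6-a->q5 q6-b->q6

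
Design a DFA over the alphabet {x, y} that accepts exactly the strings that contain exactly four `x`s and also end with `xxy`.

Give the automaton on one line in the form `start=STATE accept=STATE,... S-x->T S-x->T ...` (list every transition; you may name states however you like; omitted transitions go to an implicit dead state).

start=A accept=G A-x->B A-y->A B-x->C B-y->B C-x->D C-y->C D-x->E D-y->F E-x->F E-y->G F-x->F F-y->F G-x->F G-y->F

Handle the two conditions separately and then intersect. One (6 states) tracks the count of `x`s, saturating at 5; the other (4 states) tracks how much of the suffix `xxy` has currently been matched. Each combined state is a pair, one component from each; accept when both components accept. Equivalent product states are then merged.
A 7-state machine:
       x  y 
>  A   B  A 
   B   C  B 
   C   D  C 
   D   E  F 
   E   F  G 
   F   F  F 
 * G   F  F 
(> = start, * = accepting)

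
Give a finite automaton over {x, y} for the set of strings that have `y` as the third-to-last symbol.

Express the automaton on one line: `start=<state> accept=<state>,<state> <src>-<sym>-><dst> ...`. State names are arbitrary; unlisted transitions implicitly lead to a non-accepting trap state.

start=q0 accept=q11,q12,q13,q14 q0-x->q1 q0-y->q2 q1-x->q3 q1-y->q4 q2-x->q5 q2-y->q6 q3-x->q7 q3-y->q8 q4-x->q9 q4-y->q10 q5-x->q11 q5-y->q12 q6-x->q13 q6-y->q14 q7-x->q7 q7-y->q8 q8-x->q9 q8-y->q10 q9-x->q11 q9-y->q12 q10-x->q13 q10-y->q14 q11-x->q7 q11-y->q8 q12-x->q9 q12-y->q10 q13-x->q11 q13-y->q12 q14-x->q13 q14-y->q14

A DFA must remember the last 3 symbols (since which symbol is third-to-last isn't known until the input ends). Use one state per possible window of the last ≤3 symbols; accept from those whose window starts with `y`.
          x    y  
>  q0     q1   q2 
   q1     q3   q4 
   q2     q5   q6 
   q3     q7   q8 
   q4     q9  q10 
   q5    q11  q12 
   q6    q13  q14 
   q7     q7   q8 
   q8     q9  q10 
   q9    q11  q12 
   q10   q13  q14 
 * q11    q7   q8 
 * q12    q9  q10 
 * q13   q11  q12 
 * q14   q13  q14 
(> = start, * = accepting)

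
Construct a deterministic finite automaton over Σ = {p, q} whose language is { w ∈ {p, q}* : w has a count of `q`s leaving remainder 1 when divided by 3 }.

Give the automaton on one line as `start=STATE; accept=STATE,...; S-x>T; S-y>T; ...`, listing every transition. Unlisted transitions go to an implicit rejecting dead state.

The only thing that matters is how many `q`s have appeared, reduced mod 3. Use one state per residue: s0 for 0, …, s2 for 2. Reading `q` moves to the next residue; anything else stays put. s1 is accepting.
With 3 states:
        p   q  
>  s0   s0  s1 
 * s1   s1  s2 
   s2   s2  s0 
(> = start, * = accepting)

start=s0; accept=s1; s0-p>s0; s0-q>s1; s1-p>s1; s1-q>s2; s2-p>s2; s2-q>s0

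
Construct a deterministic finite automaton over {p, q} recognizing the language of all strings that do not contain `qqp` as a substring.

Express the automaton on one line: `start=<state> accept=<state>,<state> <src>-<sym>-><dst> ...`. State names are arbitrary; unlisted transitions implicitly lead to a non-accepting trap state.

start=s0 accept=s0,s1,s2 s0-p->s0 s0-q->s1 s1-p->s0 s1-q->s2 s2-p->s3 s2-q->s2 s3-p->s3 s3-q->s3

This is the complement of 'contains `qqp`'. Use the same substring-matching states — s0 through s3 holding how much of `qqp` has just been matched — but flip the accepting set: everything except the trap s3 accepts.
A 4-state machine:
        p   q  
>* s0   s0  s1 
 * s1   s0  s2 
 * s2   s3  s2 
   s3   s3  s3 
(> = start, * = accepting)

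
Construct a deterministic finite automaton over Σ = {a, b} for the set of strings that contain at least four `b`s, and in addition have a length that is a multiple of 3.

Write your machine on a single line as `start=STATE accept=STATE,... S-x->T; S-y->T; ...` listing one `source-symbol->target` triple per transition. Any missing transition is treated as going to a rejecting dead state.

start=q0; accept=q14; q0-a->q1; q0-b->q2; q1-a->q3; q1-b->q4; q2-a->q4; q2-b->q5; q3-a->q0; q3-b->q6; q4-a->q6; q4-b->q7; q5-a->q7; q5-b->q8; q6-a->q2; q6-b->q9; q7-a->q9; q7-b->q10; q8-a->q10; q8-b->q11; q9-a->q5; q9-b->q12; q10-a->q12; q10-b->q13; q11-a->q13; q11-b->q13; q12-a->q8; q12-b->q14; q13-a->q14; q13-b->q14; q14-a->q11; q14-b->q11

Build one automaton per condition and run them in lockstep. The first has 6 states tracking the count of `b`s, saturating at 5; the second has 3 states tracking the input length modulo 3. A product state is a pair (one from each), accepting exactly when both do. Minimizing collapses redundant product states.
          a    b  
>  q0     q1   q2 
   q1     q3   q4 
   q2     q4   q5 
   q3     q0   q6 
   q4     q6   q7 
   q5     q7   q8 
   q6     q2   q9 
   q7     q9  q10 
   q8    q10  q11 
   q9     q5  q12 
   q10   q12  q13 
   q11   q13  q13 
   q12    q8  q14 
   q13   q14  q14 
 * q14   q11  q11 
(> = start, * = accepting)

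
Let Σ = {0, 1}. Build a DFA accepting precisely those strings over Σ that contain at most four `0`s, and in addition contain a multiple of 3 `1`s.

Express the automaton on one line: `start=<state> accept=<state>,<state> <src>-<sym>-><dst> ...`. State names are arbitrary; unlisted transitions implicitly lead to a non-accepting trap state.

start=q0 accept=q0,q1,q3,q6,q9 q0-0->q1 q0-1->q2 q1-0->q3 q1-1->q4 q2-0->q4 q2-1->q5 q3-0->q6 q3-1->q7 q4-0->q7 q4-1->q8 q5-0->q8 q5-1->q0 q6-0->q9 q6-1->q10 q7-0->q10 q7-1->q11 q8-0->q11 q8-1->q1 q9-0->q12 q9-1->q13 q10-0->q13 q10-1->q14 q11-0->q14 q11-1->q3 q12-0->q12 q12-1->q12 q13-0->q12 q13-1->q15 q14-0->q15 q14-1->q6 q15-0->q12 q15-1->q9

Handle the two conditions separately and then intersect. One (6 states) tracks the count of `0`s, saturating at 5; the other (3 states) tracks the count of `1`s modulo 3. Each combined state is a pair, one component from each; accept when both components accept. Minimizing collapses redundant product states.
With 16 states:
          0    1  
>* q0     q1   q2 
 * q1     q3   q4 
   q2     q4   q5 
 * q3     q6   q7 
   q4     q7   q8 
   q5     q8   q0 
 * q6     q9  q10 
   q7    q10  q11 
   q8    q11   q1 
 * q9    q12  q13 
   q10   q13  q14 
   q11   q14   q3 
   q12   q12  q12 
   q13   q12  q15 
   q14   q15   q6 
   q15   q12   q9 
(> = start, * = accepting)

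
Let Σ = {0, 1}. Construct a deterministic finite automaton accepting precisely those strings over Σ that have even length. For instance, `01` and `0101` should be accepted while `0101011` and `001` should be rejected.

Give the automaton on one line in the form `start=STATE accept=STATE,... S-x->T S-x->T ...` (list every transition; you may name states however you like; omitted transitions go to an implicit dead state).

Only the length mod 2 matters, so use a 2-cycle: from any state, every input symbol moves to the next state, wrapping q1 back to q0. Mark q0 accepting.
With 2 states:
        0   1  
>* q0   q1  q1 
   q1   q0  q0 
(> = start, * = accepting)

start=q0 accept=q0 q0-0->q1 q0-1->q1 q1-0->q0 q1-1->q0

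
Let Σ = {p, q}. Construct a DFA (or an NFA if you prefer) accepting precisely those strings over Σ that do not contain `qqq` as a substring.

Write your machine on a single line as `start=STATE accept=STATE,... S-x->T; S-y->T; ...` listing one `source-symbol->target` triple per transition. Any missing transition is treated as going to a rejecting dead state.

start=s0; accept=s0,s1,s2; s0-p->s0; s0-q->s1; s1-p->s0; s1-q->s2; s2-p->s0; s2-q->s3; s3-p->s3; s3-q->s3

Track partial matches of the forbidden pattern `qqq`. State s3 is a dead state reached once `qqq` has occurred; every other state accepts. s0 means no part of `qqq` is currently matched.
With 4 states:
        p   q  
>* s0   s0  s1 
 * s1   s0  s2 
 * s2   s0  s3 
   s3   s3  s3 
(> = start, * = accepting)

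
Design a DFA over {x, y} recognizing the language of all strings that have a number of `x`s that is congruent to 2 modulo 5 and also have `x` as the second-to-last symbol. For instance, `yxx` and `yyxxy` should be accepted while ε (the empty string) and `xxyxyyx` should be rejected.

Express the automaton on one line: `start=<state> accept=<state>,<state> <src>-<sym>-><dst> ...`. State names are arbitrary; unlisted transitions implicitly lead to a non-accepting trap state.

start=q0 accept=q3,q8 q0-x->q1 q0-y->q2 q1-x->q3 q1-y->q4 q2-x->q5 q2-y->q6 q3-x->q7 q3-y->q8 q4-x->q9 q4-y->q10 q5-x->q3 q5-y->q4 q6-x->q5 q6-y->q6 q7-x->q11 q7-y->q12 q8-x->q13 q8-y->q14 q9-x->q7 q9-y->q8 q10-x->q9 q10-y->q10 q11-x->q15 q11-y->q16 q12-x->q17 q12-y->q18 q13-x->q11 q13-y->q12 q14-x->q13 q14-y->q14 q15-x->q19 q15-y->q20 q16-x->q21 q16-y->q22 q17-x->q15 q17-y->q16 q18-x->q17 q18-y->q18 q19-x->q3 q19-y->q4 q20-x->q5 q20-y->q6 q21-x->q19 q21-y->q20 q22-x->q21 q22-y->q22

Handle the two conditions separately and then intersect. The first has 5 states tracking the count of `x`s modulo 5; the second has 7 states tracking the last 2 symbols read. A product state is a pair (one from each), accepting exactly when both do.
          x    y  
>  q0     q1   q2 
   q1     q3   q4 
   q2     q5   q6 
 * q3     q7   q8 
   q4     q9  q10 
   q5     q3   q4 
   q6     q5   q6 
   q7    q11  q12 
 * q8    q13  q14 
   q9     q7   q8 
   q10    q9  q10 
   q11   q15  q16 
   q12   q17  q18 
   q13   q11  q12 
   q14   q13  q14 
   q15   q19  q20 
   q16   q21  q22 
   q17   q15  q16 
   q18   q17  q18 
   q19    q3   q4 
   q20    q5   q6 
   q21   q19  q20 
   q22   q21  q22 
(> = start, * = accepting)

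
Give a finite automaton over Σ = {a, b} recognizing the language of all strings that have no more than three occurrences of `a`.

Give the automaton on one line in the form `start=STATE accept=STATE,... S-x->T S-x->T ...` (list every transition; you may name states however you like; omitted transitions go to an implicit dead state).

Only the number of `a`s matters, and only up to 4. Make a chain q0 → q1 → q2 → q3 → q4 advanced by each `a` (with q4 absorbing); every other symbol self-loops. The accepting set is {q0, q1, q2, q3}.
5 states suffice.
        a   b  
>* q0   q1  q0 
 * q1   q2  q1 
 * q2   q3  q2 
 * q3   q4  q3 
   q4   q4  q4 
(> = start, * = accepting)

start=q0 accept=q0,q1,q2,q3 q0-a->q1 q0-b->q0 q1-a->q2 q1-b->q1 q2-a->q3 q2-b->q2 q3-a->q4 q3-b->q3 q4-a->q4 q4-b->q4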